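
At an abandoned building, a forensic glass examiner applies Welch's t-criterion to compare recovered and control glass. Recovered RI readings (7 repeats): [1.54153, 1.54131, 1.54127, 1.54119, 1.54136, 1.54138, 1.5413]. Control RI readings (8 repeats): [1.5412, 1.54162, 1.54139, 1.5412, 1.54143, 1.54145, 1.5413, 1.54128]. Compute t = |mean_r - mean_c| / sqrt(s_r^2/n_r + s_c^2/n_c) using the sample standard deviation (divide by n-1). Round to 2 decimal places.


Welch's t-criterion for glass RI comparison:
Recovered mean = sum / n_r = 10.78934 / 7 = 1.5413343
Control mean = sum / n_c = 12.33087 / 8 = 1.5413587
Recovered sample variance s_r^2 = 1.12952e-08
Control sample variance s_c^2 = 2.03839e-08
Welch SE (unpooled) = sqrt(s_r^2/n_r + s_c^2/n_c) = sqrt(1.61361e-09 + 2.54799e-09) = sqrt(4.1616e-09) = 6.45105e-05
|mean_r - mean_c| = 2.44643e-05
t = 2.44643e-05 / 6.45105e-05 = 0.38

0.38


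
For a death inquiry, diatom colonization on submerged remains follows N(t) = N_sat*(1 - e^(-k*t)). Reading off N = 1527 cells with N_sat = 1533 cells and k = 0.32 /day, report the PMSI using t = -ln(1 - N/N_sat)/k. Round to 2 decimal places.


PMSI from diatom colonization curve:
N / N_sat = 1527 / 1533 = 0.996086
1 - N/N_sat = 0.003914
ln(1 - N/N_sat) = -5.543195
t = -ln(1 - N/N_sat) / k = -(-5.543195) / 0.32 = 17.32 days

17.32


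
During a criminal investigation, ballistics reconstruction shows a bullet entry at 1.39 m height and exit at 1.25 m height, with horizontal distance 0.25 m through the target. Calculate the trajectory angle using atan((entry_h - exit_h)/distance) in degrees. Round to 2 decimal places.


Bullet trajectory angle:
Height difference = 1.39 - 1.25 = 0.14 m
angle = atan(0.14 / 0.25)
angle = atan(0.56)
angle = 29.25 degrees

29.25


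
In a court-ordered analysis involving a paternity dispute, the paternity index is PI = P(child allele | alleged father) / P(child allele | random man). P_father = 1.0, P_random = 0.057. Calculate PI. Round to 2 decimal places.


Paternity Index calculation:
PI = P(allele|father) / P(allele|random)
PI = 1.0 / 0.057
PI = 17.54

17.54


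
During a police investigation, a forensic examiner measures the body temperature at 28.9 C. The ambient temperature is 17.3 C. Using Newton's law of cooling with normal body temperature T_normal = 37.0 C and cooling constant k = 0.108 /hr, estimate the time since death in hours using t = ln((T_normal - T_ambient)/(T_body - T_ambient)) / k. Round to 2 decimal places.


Using Newton's law of cooling:
t = ln((T_normal - T_ambient) / (T_body - T_ambient)) / k
T_normal - T_ambient = 19.7
T_body - T_ambient = 11.6
Ratio = 1.698276
ln(ratio) = 0.529614
t = 0.529614 / 0.108 = 4.90 hours

4.90


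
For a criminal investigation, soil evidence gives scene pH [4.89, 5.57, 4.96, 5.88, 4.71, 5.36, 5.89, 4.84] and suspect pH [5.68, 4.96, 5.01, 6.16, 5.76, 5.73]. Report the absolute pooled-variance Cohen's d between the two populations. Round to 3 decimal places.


Pooled-variance Cohen's d for soil pH comparison:
Scene mean = 42.1 / 8 = 5.2625
Suspect mean = 33.3 / 6 = 5.55
Scene sample variance s_s^2 = 0.227593
Suspect sample variance s_c^2 = 0.22104
Pooled variance = ((n_s-1)*s_s^2 + (n_c-1)*s_c^2) / (n_s + n_c - 2) = 0.224863
Pooled SD = sqrt(0.224863) = 0.474197
Mean difference = -0.2875
|d| = |-0.2875| / 0.474197 = 0.606

0.606


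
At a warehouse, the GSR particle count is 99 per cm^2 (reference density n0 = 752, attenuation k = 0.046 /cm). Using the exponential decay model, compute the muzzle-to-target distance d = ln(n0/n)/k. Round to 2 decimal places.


GSR distance calculation:
n0/n = 752 / 99 = 7.59596
ln(n0/n) = 2.027617
d = 2.027617 / 0.046 = 44.08 cm

44.08


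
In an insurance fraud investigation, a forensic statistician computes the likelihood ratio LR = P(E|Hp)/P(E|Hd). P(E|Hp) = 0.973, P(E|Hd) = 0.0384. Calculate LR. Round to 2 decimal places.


Likelihood ratio calculation:
LR = P(E|Hp) / P(E|Hd)
LR = 0.973 / 0.0384
LR = 25.34

25.34


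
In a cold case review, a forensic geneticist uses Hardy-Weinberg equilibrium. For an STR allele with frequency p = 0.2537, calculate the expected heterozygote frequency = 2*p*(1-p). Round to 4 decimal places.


Hardy-Weinberg heterozygote frequency:
q = 1 - p = 1 - 0.2537 = 0.7463
2pq = 2 * 0.2537 * 0.7463 = 0.3787

0.3787


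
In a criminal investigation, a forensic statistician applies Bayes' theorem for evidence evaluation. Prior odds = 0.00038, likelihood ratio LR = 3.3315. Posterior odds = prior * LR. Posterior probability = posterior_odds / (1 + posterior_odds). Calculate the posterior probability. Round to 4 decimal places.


Bayesian evidence evaluation:
Posterior odds = prior_odds * LR = 0.00038 * 3.3315 = 0.00126597
Posterior probability = posterior_odds / (1 + posterior_odds)
= 0.00126597 / (1 + 0.00126597)
= 0.00126597 / 1.00126597
= 0.0013

0.0013


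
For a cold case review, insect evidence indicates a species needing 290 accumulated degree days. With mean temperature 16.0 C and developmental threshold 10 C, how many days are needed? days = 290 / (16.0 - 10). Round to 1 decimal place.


Insect development time:
Effective temperature = avg_temp - T_base = 16.0 - 10 = 6.0 C
Days = ADD / effective_temp = 290 / 6.0 = 48.3 days

48.3


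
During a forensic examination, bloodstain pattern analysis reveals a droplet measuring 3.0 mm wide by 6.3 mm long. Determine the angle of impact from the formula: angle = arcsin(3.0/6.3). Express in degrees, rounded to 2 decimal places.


Blood spatter impact angle calculation:
width / length = 3.0 / 6.3 = 0.47619
angle = arcsin(0.47619)
angle = 28.44 degrees

28.44


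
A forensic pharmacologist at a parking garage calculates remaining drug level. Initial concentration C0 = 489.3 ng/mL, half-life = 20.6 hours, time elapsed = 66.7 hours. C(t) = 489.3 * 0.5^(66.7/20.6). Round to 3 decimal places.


Drug concentration decay:
Number of half-lives = t / t_half = 66.7 / 20.6 = 3.237864
Decay factor = 0.5^3.237864 = 0.10599999
C(t) = 489.3 * 0.10599999 = 51.866 ng/mL

51.866


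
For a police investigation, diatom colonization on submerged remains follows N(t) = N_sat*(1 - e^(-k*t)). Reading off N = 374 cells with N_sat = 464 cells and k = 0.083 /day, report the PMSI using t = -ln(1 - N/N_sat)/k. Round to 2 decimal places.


PMSI from diatom colonization curve:
N / N_sat = 374 / 464 = 0.806034
1 - N/N_sat = 0.193966
ln(1 - N/N_sat) = -1.640072
t = -ln(1 - N/N_sat) / k = -(-1.640072) / 0.083 = 19.76 days

19.76


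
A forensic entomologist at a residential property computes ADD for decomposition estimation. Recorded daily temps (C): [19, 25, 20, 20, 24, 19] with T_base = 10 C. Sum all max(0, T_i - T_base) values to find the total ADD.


Computing ADD day by day:
Day 1: max(0, 19 - 10) = 9
Day 2: max(0, 25 - 10) = 15
Day 3: max(0, 20 - 10) = 10
Day 4: max(0, 20 - 10) = 10
Day 5: max(0, 24 - 10) = 14
Day 6: max(0, 19 - 10) = 9
Total ADD = 67

67


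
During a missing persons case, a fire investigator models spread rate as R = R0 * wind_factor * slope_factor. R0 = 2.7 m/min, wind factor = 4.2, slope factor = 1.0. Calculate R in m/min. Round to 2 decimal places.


Fire spread rate calculation:
R = R0 * wind_factor * slope_factor
= 2.7 * 4.2 * 1.0
= 11.34 * 1.0
= 11.34 m/min

11.34


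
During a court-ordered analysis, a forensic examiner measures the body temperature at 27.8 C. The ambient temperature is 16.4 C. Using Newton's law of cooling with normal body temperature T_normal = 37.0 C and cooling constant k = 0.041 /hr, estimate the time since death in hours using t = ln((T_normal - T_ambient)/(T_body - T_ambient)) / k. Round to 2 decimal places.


Using Newton's law of cooling:
t = ln((T_normal - T_ambient) / (T_body - T_ambient)) / k
T_normal - T_ambient = 20.6
T_body - T_ambient = 11.4
Ratio = 1.807018
ln(ratio) = 0.591678
t = 0.591678 / 0.041 = 14.43 hours

14.43


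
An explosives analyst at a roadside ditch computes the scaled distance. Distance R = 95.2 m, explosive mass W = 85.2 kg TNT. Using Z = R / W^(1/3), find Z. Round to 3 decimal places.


Scaled distance calculation:
W^(1/3) = 85.2^(1/3) = 4.400275
Z = R / W^(1/3) = 95.2 / 4.400275
Z = 21.635 m/kg^(1/3)

21.635


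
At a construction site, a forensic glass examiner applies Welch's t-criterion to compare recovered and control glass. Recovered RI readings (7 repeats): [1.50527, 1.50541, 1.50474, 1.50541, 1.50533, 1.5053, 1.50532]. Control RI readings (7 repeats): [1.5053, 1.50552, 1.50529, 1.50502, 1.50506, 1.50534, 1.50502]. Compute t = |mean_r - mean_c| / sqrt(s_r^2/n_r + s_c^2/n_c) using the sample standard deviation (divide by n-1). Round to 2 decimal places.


Welch's t-criterion for glass RI comparison:
Recovered mean = sum / n_r = 10.53678 / 7 = 1.5052543
Control mean = sum / n_c = 10.53655 / 7 = 1.5052214
Recovered sample variance s_r^2 = 5.42286e-08
Control sample variance s_c^2 = 3.6881e-08
Welch SE (unpooled) = sqrt(s_r^2/n_r + s_c^2/n_c) = sqrt(7.74694e-09 + 5.26871e-09) = sqrt(1.30156e-08) = 0.000114086
|mean_r - mean_c| = 3.28571e-05
t = 3.28571e-05 / 0.000114086 = 0.29

0.29


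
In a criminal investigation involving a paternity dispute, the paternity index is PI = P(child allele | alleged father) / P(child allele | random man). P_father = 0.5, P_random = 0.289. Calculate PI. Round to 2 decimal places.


Paternity Index calculation:
PI = P(allele|father) / P(allele|random)
PI = 0.5 / 0.289
PI = 1.73

1.73


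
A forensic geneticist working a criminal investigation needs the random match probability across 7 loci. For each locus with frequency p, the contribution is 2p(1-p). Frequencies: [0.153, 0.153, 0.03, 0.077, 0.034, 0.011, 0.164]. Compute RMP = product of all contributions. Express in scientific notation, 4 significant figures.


Computing RMP for 7 loci:
Locus 1: 2 * 0.153 * 0.847 = 0.259182
Locus 2: 2 * 0.153 * 0.847 = 0.259182
Locus 3: 2 * 0.03 * 0.97 = 0.0582
Locus 4: 2 * 0.077 * 0.923 = 0.142142
Locus 5: 2 * 0.034 * 0.966 = 0.065688
Locus 6: 2 * 0.011 * 0.989 = 0.021758
Locus 7: 2 * 0.164 * 0.836 = 0.274208
RMP = 2.178e-07

2.178e-07


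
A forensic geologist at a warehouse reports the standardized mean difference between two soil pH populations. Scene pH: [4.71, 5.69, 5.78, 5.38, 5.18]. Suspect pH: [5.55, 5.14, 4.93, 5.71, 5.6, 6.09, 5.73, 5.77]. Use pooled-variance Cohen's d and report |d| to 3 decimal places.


Pooled-variance Cohen's d for soil pH comparison:
Scene mean = 26.74 / 5 = 5.348
Suspect mean = 44.52 / 8 = 5.565
Scene sample variance s_s^2 = 0.18497
Suspect sample variance s_c^2 = 0.135886
Pooled variance = ((n_s-1)*s_s^2 + (n_c-1)*s_c^2) / (n_s + n_c - 2) = 0.153735
Pooled SD = sqrt(0.153735) = 0.392091
Mean difference = -0.217
|d| = |-0.217| / 0.392091 = 0.553

0.553


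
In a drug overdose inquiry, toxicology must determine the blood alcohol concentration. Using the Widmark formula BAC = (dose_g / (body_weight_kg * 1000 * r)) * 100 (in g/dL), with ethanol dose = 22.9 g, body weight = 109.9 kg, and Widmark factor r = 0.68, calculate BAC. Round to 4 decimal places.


Applying the Widmark formula:
BAC = (dose_g / (body_wt * 1000 * r)) * 100
Denominator = 109.9 * 1000 * 0.68 = 74732
BAC = (22.9 / 74732) * 100
BAC = 0.0306 g/dL

0.0306


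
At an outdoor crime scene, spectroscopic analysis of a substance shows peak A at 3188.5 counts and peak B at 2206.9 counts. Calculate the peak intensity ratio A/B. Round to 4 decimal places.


Spectral peak ratio:
Peak A = 3188.5 counts
Peak B = 2206.9 counts
Ratio = 3188.5 / 2206.9 = 1.4448

1.4448


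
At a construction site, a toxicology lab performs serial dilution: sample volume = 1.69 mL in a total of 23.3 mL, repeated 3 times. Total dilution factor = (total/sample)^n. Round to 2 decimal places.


Dilution factor calculation:
Single dilution = V_total / V_sample = 23.3 / 1.69 ≈ 13.786982
Number of dilutions = 3
Total DF = (23.3 / 1.69)^3 (full precision, rounded at the end) = 2620.64

2620.64


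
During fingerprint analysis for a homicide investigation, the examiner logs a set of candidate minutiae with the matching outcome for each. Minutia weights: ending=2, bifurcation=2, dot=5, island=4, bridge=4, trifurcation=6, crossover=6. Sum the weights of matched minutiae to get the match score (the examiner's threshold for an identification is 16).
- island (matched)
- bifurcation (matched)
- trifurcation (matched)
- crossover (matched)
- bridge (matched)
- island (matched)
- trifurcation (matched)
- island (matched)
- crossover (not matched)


Weighted minutiae match score:
  island: matched, +4 (running total 4)
  bifurcation: matched, +2 (running total 6)
  trifurcation: matched, +6 (running total 12)
  crossover: matched, +6 (running total 18)
  bridge: matched, +4 (running total 22)
  island: matched, +4 (running total 26)
  trifurcation: matched, +6 (running total 32)
  island: matched, +4 (running total 36)
  crossover: not matched, +0
Total score = 36
Threshold = 16; verdict = identification

36


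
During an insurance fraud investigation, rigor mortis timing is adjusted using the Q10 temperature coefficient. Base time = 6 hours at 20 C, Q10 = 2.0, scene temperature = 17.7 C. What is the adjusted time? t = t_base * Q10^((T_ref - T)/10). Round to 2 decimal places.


Rigor mortis time adjustment:
Exponent = (T_ref - T_actual) / 10 = (20 - 17.7) / 10 = 0.23
Q10 factor = 2.0^0.23 = 1.17283
t_adjusted = 6 * 1.17283 = 7.04 hours

7.04


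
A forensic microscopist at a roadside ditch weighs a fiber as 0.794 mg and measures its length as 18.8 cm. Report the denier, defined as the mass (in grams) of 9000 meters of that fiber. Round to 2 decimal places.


Denier calculation:
Mass in grams = 0.794 mg / 1000 = 0.000794 g
Length in meters = 18.8 cm / 100 = 0.188 m
Linear density = mass / length = 0.000794 / 0.188 = 0.0042234 g/m
Denier = (g/m) * 9000 = 0.0042234 * 9000 = 38.01

38.01


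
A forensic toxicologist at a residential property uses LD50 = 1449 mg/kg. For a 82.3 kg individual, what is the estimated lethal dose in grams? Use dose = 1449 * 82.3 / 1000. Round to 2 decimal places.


Lethal dose calculation:
Lethal dose = LD50 * body_weight / 1000
= 1449 * 82.3 / 1000
= 119252.7 / 1000
= 119.25 g

119.25


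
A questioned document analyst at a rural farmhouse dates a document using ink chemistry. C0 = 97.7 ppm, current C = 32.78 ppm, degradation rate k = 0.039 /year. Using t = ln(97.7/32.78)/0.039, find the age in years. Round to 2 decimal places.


Document age estimation:
C0/C = 97.7 / 32.78 = 2.980476
ln(C0/C) = 1.092083
t = 1.092083 / 0.039 = 28.00 years

28.00


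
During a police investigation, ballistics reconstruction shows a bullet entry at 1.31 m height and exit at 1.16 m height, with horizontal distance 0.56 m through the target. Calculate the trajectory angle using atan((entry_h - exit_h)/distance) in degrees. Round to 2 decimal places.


Bullet trajectory angle:
Height difference = 1.31 - 1.16 = 0.15 m
angle = atan(0.15 / 0.56)
angle = atan(0.267857)
angle = 15.00 degrees

15.00


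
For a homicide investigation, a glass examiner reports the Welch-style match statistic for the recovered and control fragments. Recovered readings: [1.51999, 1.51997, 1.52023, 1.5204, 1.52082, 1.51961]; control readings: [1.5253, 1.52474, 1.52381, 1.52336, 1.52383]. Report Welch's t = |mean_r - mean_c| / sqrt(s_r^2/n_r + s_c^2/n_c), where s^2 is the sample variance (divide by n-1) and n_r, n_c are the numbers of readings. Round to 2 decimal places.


Welch's t-criterion for glass RI comparison:
Recovered mean = sum / n_r = 9.12102 / 6 = 1.52017
Control mean = sum / n_c = 7.62104 / 5 = 1.524208
Recovered sample variance s_r^2 = 1.73e-07
Control sample variance s_c^2 = 6.2397e-07
Welch SE (unpooled) = sqrt(s_r^2/n_r + s_c^2/n_c) = sqrt(2.88333e-08 + 1.24794e-07) = sqrt(1.53627e-07) = 0.000391953
|mean_r - mean_c| = 0.004038
t = 0.004038 / 0.000391953 = 10.30

10.30


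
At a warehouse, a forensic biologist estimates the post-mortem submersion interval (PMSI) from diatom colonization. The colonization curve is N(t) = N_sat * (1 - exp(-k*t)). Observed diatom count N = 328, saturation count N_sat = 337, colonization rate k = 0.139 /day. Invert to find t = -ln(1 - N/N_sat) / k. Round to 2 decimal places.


PMSI from diatom colonization curve:
N / N_sat = 328 / 337 = 0.973294
1 - N/N_sat = 0.026706
ln(1 - N/N_sat) = -3.622867
t = -ln(1 - N/N_sat) / k = -(-3.622867) / 0.139 = 26.06 days

26.06


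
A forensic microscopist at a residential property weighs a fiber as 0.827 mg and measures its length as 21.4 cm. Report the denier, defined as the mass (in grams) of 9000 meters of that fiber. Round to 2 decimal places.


Denier calculation:
Mass in grams = 0.827 mg / 1000 = 0.000827 g
Length in meters = 21.4 cm / 100 = 0.214 m
Linear density = mass / length = 0.000827 / 0.214 = 0.00386449 g/m
Denier = (g/m) * 9000 = 0.00386449 * 9000 = 34.78

34.78


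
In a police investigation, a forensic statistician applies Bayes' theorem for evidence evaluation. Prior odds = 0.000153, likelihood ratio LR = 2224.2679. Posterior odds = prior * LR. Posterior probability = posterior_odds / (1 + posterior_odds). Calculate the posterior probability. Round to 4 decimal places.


Bayesian evidence evaluation:
Posterior odds = prior_odds * LR = 0.000153 * 2224.2679 = 0.340313
Posterior probability = posterior_odds / (1 + posterior_odds)
= 0.340313 / (1 + 0.340313)
= 0.340313 / 1.340313
= 0.2539

0.2539


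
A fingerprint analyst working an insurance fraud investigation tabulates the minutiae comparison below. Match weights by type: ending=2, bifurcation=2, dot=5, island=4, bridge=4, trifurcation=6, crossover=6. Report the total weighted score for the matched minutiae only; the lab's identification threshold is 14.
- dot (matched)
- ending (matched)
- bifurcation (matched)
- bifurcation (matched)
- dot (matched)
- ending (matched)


Weighted minutiae match score:
  dot: matched, +5 (running total 5)
  ending: matched, +2 (running total 7)
  bifurcation: matched, +2 (running total 9)
  bifurcation: matched, +2 (running total 11)
  dot: matched, +5 (running total 16)
  ending: matched, +2 (running total 18)
Total score = 18
Threshold = 14; verdict = identification

18


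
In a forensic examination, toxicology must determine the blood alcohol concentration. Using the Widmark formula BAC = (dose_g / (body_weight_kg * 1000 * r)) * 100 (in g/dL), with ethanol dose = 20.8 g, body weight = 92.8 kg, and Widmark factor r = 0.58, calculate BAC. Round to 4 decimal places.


Applying the Widmark formula:
BAC = (dose_g / (body_wt * 1000 * r)) * 100
Denominator = 92.8 * 1000 * 0.58 = 53824
BAC = (20.8 / 53824) * 100
BAC = 0.0386 g/dL

0.0386


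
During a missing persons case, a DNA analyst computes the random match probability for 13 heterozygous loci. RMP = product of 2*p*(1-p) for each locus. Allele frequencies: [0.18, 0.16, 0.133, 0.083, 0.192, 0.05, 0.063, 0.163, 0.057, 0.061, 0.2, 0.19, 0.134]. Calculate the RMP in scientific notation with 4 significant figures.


Computing RMP for 13 loci:
Locus 1: 2 * 0.18 * 0.82 = 0.2952
Locus 2: 2 * 0.16 * 0.84 = 0.2688
Locus 3: 2 * 0.133 * 0.867 = 0.230622
Locus 4: 2 * 0.083 * 0.917 = 0.152222
Locus 5: 2 * 0.192 * 0.808 = 0.310272
Locus 6: 2 * 0.05 * 0.95 = 0.095
Locus 7: 2 * 0.063 * 0.937 = 0.118062
Locus 8: 2 * 0.163 * 0.837 = 0.272862
Locus 9: 2 * 0.057 * 0.943 = 0.107502
Locus 10: 2 * 0.061 * 0.939 = 0.114558
Locus 11: 2 * 0.2 * 0.8 = 0.32
Locus 12: 2 * 0.19 * 0.81 = 0.3078
Locus 13: 2 * 0.134 * 0.866 = 0.232088
RMP = 7.447e-10

7.447e-10


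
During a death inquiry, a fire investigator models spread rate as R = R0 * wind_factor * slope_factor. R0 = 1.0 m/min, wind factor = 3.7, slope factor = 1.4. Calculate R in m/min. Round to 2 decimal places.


Fire spread rate calculation:
R = R0 * wind_factor * slope_factor
= 1.0 * 3.7 * 1.4
= 3.7 * 1.4
= 5.18 m/min

5.18


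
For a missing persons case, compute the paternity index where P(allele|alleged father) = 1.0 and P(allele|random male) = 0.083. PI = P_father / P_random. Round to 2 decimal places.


Paternity Index calculation:
PI = P(allele|father) / P(allele|random)
PI = 1.0 / 0.083
PI = 12.05

12.05


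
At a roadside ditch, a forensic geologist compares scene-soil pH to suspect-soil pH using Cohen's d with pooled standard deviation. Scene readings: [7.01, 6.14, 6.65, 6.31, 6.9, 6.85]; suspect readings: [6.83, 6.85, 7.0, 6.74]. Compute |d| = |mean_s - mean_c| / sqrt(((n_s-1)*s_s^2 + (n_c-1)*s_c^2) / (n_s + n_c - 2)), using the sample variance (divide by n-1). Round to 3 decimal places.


Pooled-variance Cohen's d for soil pH comparison:
Scene mean = 39.86 / 6 = 6.643333
Suspect mean = 27.42 / 4 = 6.855
Scene sample variance s_s^2 = 0.121507
Suspect sample variance s_c^2 = 0.011633
Pooled variance = ((n_s-1)*s_s^2 + (n_c-1)*s_c^2) / (n_s + n_c - 2) = 0.080304
Pooled SD = sqrt(0.080304) = 0.28338
Mean difference = -0.211667
|d| = |-0.211667| / 0.28338 = 0.747

0.747


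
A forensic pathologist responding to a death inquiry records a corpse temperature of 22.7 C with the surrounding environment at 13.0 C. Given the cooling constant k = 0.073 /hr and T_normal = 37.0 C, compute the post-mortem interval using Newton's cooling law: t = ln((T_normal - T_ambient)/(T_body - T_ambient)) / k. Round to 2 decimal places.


Using Newton's law of cooling:
t = ln((T_normal - T_ambient) / (T_body - T_ambient)) / k
T_normal - T_ambient = 24.0
T_body - T_ambient = 9.7
Ratio = 2.474227
ln(ratio) = 0.905928
t = 0.905928 / 0.073 = 12.41 hours

12.41


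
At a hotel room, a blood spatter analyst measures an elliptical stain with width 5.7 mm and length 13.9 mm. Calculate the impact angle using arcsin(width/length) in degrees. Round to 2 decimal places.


Blood spatter impact angle calculation:
width / length = 5.7 / 13.9 = 0.410072
angle = arcsin(0.410072)
angle = 24.21 degrees

24.21


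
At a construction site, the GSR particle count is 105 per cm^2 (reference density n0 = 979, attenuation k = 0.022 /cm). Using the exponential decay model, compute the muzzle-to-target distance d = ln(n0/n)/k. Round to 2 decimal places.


GSR distance calculation:
n0/n = 979 / 105 = 9.32381
ln(n0/n) = 2.232571
d = 2.232571 / 0.022 = 101.48 cm

101.48


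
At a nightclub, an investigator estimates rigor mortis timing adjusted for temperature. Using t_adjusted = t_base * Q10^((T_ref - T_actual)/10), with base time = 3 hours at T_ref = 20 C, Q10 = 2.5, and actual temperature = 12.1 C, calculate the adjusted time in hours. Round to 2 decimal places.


Rigor mortis time adjustment:
Exponent = (T_ref - T_actual) / 10 = (20 - 12.1) / 10 = 0.79
Q10 factor = 2.5^0.79 = 2.0624
t_adjusted = 3 * 2.0624 = 6.19 hours

6.19


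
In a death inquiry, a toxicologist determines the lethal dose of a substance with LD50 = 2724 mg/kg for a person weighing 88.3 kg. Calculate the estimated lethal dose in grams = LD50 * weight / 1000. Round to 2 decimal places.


Lethal dose calculation:
Lethal dose = LD50 * body_weight / 1000
= 2724 * 88.3 / 1000
= 240529.2 / 1000
= 240.53 g

240.53


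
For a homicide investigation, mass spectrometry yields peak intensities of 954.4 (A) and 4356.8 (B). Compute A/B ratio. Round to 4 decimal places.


Spectral peak ratio:
Peak A = 954.4 counts
Peak B = 4356.8 counts
Ratio = 954.4 / 4356.8 = 0.2191

0.2191


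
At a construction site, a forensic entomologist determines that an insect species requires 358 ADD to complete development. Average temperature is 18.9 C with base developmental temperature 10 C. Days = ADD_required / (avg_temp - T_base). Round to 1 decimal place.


Insect development time:
Effective temperature = avg_temp - T_base = 18.9 - 10 = 8.9 C
Days = ADD / effective_temp = 358 / 8.9 = 40.2 days

40.2


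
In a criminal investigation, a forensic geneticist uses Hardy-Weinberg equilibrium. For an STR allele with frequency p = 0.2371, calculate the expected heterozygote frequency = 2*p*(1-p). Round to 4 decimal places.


Hardy-Weinberg heterozygote frequency:
q = 1 - p = 1 - 0.2371 = 0.7629
2pq = 2 * 0.2371 * 0.7629 = 0.3618

0.3618


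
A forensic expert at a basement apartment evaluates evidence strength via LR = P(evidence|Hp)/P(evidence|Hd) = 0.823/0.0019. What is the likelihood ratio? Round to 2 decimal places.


Likelihood ratio calculation:
LR = P(E|Hp) / P(E|Hd)
LR = 0.823 / 0.0019
LR = 433.16

433.16


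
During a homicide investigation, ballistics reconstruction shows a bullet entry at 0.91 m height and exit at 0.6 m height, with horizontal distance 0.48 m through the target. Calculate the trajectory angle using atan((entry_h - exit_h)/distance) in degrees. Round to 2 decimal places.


Bullet trajectory angle:
Height difference = 0.91 - 0.6 = 0.31 m
angle = atan(0.31 / 0.48)
angle = atan(0.645833)
angle = 32.86 degrees

32.86


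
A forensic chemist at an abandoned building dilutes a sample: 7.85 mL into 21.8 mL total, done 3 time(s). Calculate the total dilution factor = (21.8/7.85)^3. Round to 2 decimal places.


Dilution factor calculation:
Single dilution = V_total / V_sample = 21.8 / 7.85 ≈ 2.77707
Number of dilutions = 3
Total DF = (21.8 / 7.85)^3 (full precision, rounded at the end) = 21.42

21.42


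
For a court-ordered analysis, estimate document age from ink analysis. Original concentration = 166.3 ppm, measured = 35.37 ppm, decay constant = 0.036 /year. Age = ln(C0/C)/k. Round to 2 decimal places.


Document age estimation:
C0/C = 166.3 / 35.37 = 4.701725
ln(C0/C) = 1.547929
t = 1.547929 / 0.036 = 43.00 years

43.00


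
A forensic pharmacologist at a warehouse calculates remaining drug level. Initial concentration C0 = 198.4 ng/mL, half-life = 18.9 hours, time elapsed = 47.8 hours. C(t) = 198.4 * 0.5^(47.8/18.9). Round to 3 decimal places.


Drug concentration decay:
Number of half-lives = t / t_half = 47.8 / 18.9 = 2.529101
Decay factor = 0.5^2.529101 = 0.17324661
C(t) = 198.4 * 0.17324661 = 34.372 ng/mL

34.372


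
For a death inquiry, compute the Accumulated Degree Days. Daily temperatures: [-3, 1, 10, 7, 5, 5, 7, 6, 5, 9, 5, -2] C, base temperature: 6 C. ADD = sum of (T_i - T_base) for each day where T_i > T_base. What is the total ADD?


Computing ADD day by day:
Day 1: max(0, -3 - 6) = 0
Day 2: max(0, 1 - 6) = 0
Day 3: max(0, 10 - 6) = 4
Day 4: max(0, 7 - 6) = 1
Day 5: max(0, 5 - 6) = 0
Day 6: max(0, 5 - 6) = 0
Day 7: max(0, 7 - 6) = 1
Day 8: max(0, 6 - 6) = 0
Day 9: max(0, 5 - 6) = 0
Day 10: max(0, 9 - 6) = 3
Day 11: max(0, 5 - 6) = 0
Day 12: max(0, -2 - 6) = 0
Total ADD = 9

9


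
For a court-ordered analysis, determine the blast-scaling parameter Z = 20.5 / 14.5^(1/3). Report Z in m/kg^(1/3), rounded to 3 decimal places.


Scaled distance calculation:
W^(1/3) = 14.5^(1/3) = 2.438499
Z = R / W^(1/3) = 20.5 / 2.438499
Z = 8.407 m/kg^(1/3)

8.407


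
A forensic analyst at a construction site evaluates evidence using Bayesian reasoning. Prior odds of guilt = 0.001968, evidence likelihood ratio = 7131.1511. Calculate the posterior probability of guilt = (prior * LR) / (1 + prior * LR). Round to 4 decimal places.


Bayesian evidence evaluation:
Posterior odds = prior_odds * LR = 0.001968 * 7131.1511 = 14.03411
Posterior probability = posterior_odds / (1 + posterior_odds)
= 14.03411 / (1 + 14.03411)
= 14.03411 / 15.03411
= 0.9335

0.9335


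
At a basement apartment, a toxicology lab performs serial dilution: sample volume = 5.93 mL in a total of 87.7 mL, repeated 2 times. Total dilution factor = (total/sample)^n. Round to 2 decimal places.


Dilution factor calculation:
Single dilution = V_total / V_sample = 87.7 / 5.93 ≈ 14.789207
Number of dilutions = 2
Total DF = (87.7 / 5.93)^2 (full precision, rounded at the end) = 218.72

218.72


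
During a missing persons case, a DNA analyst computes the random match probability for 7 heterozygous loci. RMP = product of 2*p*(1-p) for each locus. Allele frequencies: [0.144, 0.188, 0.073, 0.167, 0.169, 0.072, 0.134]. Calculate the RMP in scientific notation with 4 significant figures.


Computing RMP for 7 loci:
Locus 1: 2 * 0.144 * 0.856 = 0.246528
Locus 2: 2 * 0.188 * 0.812 = 0.305312
Locus 3: 2 * 0.073 * 0.927 = 0.135342
Locus 4: 2 * 0.167 * 0.833 = 0.278222
Locus 5: 2 * 0.169 * 0.831 = 0.280878
Locus 6: 2 * 0.072 * 0.928 = 0.133632
Locus 7: 2 * 0.134 * 0.866 = 0.232088
RMP = 2.469e-05

2.469e-05


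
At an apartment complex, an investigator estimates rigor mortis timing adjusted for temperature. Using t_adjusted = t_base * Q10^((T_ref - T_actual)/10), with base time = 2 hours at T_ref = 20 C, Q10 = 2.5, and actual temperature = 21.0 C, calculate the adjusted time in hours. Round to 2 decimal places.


Rigor mortis time adjustment:
Exponent = (T_ref - T_actual) / 10 = (20 - 21.0) / 10 = -0.1
Q10 factor = 2.5^-0.1 = 0.91244
t_adjusted = 2 * 0.91244 = 1.82 hours

1.82


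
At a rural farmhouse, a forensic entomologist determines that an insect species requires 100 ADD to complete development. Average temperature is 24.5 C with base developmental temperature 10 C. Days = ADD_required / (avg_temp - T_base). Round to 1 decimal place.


Insect development time:
Effective temperature = avg_temp - T_base = 24.5 - 10 = 14.5 C
Days = ADD / effective_temp = 100 / 14.5 = 6.9 days

6.9


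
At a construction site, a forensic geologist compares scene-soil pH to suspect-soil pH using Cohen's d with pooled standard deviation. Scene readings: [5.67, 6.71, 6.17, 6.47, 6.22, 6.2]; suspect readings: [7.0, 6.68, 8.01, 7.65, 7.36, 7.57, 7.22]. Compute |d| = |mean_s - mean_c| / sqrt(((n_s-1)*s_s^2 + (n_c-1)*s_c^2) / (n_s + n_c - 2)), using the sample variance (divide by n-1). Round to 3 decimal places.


Pooled-variance Cohen's d for soil pH comparison:
Scene mean = 37.44 / 6 = 6.24
Suspect mean = 51.49 / 7 = 7.355714
Scene sample variance s_s^2 = 0.12112
Suspect sample variance s_c^2 = 0.193695
Pooled variance = ((n_s-1)*s_s^2 + (n_c-1)*s_c^2) / (n_s + n_c - 2) = 0.160706
Pooled SD = sqrt(0.160706) = 0.400882
Mean difference = -1.115714
|d| = |-1.115714| / 0.400882 = 2.783

2.783


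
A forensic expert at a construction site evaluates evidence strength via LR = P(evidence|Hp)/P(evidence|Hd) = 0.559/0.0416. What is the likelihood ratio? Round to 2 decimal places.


Likelihood ratio calculation:
LR = P(E|Hp) / P(E|Hd)
LR = 0.559 / 0.0416
LR = 13.44

13.44


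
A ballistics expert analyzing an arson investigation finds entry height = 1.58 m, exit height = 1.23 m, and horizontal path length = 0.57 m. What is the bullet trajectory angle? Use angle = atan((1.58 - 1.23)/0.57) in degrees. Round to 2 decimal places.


Bullet trajectory angle:
Height difference = 1.58 - 1.23 = 0.35 m
angle = atan(0.35 / 0.57)
angle = atan(0.614035)
angle = 31.55 degrees

31.55


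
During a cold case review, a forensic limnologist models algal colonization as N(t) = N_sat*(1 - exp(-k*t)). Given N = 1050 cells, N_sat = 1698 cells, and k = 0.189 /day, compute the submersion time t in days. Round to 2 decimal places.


PMSI from diatom colonization curve:
N / N_sat = 1050 / 1698 = 0.618375
1 - N/N_sat = 0.381625
ln(1 - N/N_sat) = -0.963317
t = -ln(1 - N/N_sat) / k = -(-0.963317) / 0.189 = 5.10 days

5.10


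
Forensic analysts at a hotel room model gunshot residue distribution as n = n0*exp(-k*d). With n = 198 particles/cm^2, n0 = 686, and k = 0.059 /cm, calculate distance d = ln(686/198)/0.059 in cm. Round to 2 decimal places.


GSR distance calculation:
n0/n = 686 / 198 = 3.464646
ln(n0/n) = 1.24261
d = 1.24261 / 0.059 = 21.06 cm

21.06


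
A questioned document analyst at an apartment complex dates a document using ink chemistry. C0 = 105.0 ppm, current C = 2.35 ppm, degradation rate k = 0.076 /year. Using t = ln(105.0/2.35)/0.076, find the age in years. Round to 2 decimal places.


Document age estimation:
C0/C = 105.0 / 2.35 = 44.680851
ln(C0/C) = 3.799545
t = 3.799545 / 0.076 = 49.99 years

49.99


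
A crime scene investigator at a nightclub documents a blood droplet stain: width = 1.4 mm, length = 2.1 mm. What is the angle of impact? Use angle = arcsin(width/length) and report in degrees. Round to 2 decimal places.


Blood spatter impact angle calculation:
width / length = 1.4 / 2.1 = 0.666667
angle = arcsin(0.666667)
angle = 41.81 degrees

41.81


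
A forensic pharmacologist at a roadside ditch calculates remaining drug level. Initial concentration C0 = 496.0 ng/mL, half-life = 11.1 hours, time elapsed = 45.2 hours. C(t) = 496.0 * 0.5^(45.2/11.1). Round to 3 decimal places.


Drug concentration decay:
Number of half-lives = t / t_half = 45.2 / 11.1 = 4.072072
Decay factor = 0.5^4.072072 = 0.05945443
C(t) = 496.0 * 0.05945443 = 29.489 ng/mL

29.489


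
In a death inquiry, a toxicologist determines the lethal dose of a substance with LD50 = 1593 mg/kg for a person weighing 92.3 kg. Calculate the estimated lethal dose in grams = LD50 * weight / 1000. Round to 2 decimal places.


Lethal dose calculation:
Lethal dose = LD50 * body_weight / 1000
= 1593 * 92.3 / 1000
= 147033.9 / 1000
= 147.03 g

147.03


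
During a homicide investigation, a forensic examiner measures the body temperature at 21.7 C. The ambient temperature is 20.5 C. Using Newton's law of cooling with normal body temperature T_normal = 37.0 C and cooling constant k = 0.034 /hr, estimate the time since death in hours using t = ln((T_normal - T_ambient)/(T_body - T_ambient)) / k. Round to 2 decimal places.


Using Newton's law of cooling:
t = ln((T_normal - T_ambient) / (T_body - T_ambient)) / k
T_normal - T_ambient = 16.5
T_body - T_ambient = 1.2
Ratio = 13.75
ln(ratio) = 2.621039
t = 2.621039 / 0.034 = 77.09 hours

77.09


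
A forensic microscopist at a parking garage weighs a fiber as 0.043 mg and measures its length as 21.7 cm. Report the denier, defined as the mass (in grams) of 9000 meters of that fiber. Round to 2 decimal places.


Denier calculation:
Mass in grams = 0.043 mg / 1000 = 0.000043 g
Length in meters = 21.7 cm / 100 = 0.217 m
Linear density = mass / length = 0.000043 / 0.217 = 0.00019816 g/m
Denier = (g/m) * 9000 = 0.00019816 * 9000 = 1.78

1.78


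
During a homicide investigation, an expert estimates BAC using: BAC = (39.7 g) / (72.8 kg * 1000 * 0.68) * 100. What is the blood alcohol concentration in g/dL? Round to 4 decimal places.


Applying the Widmark formula:
BAC = (dose_g / (body_wt * 1000 * r)) * 100
Denominator = 72.8 * 1000 * 0.68 = 49504
BAC = (39.7 / 49504) * 100
BAC = 0.0802 g/dL

0.0802


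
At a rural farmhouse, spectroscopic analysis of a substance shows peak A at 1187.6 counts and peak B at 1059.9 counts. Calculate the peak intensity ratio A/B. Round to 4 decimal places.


Spectral peak ratio:
Peak A = 1187.6 counts
Peak B = 1059.9 counts
Ratio = 1187.6 / 1059.9 = 1.1205

1.1205


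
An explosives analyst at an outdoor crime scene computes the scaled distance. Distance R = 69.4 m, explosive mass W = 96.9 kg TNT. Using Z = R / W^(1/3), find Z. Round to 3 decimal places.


Scaled distance calculation:
W^(1/3) = 96.9^(1/3) = 4.593121
Z = R / W^(1/3) = 69.4 / 4.593121
Z = 15.110 m/kg^(1/3)

15.110


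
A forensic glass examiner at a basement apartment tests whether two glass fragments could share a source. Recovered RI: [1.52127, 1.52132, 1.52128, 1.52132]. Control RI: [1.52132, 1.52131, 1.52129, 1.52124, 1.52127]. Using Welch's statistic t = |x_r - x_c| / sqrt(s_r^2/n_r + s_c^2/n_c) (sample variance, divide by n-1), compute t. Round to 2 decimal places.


Welch's t-criterion for glass RI comparison:
Recovered mean = sum / n_r = 6.08519 / 4 = 1.5212975
Control mean = sum / n_c = 7.60643 / 5 = 1.521286
Recovered sample variance s_r^2 = 6.91667e-10
Control sample variance s_c^2 = 1.03e-09
Welch SE (unpooled) = sqrt(s_r^2/n_r + s_c^2/n_c) = sqrt(1.72917e-10 + 2.06e-10) = sqrt(3.78917e-10) = 1.94658e-05
|mean_r - mean_c| = 1.15e-05
t = 1.15e-05 / 1.94658e-05 = 0.59

0.59


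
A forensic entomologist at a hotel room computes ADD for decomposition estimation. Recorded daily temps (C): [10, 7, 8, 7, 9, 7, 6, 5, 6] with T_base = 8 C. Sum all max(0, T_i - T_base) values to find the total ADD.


Computing ADD day by day:
Day 1: max(0, 10 - 8) = 2
Day 2: max(0, 7 - 8) = 0
Day 3: max(0, 8 - 8) = 0
Day 4: max(0, 7 - 8) = 0
Day 5: max(0, 9 - 8) = 1
Day 6: max(0, 7 - 8) = 0
Day 7: max(0, 6 - 8) = 0
Day 8: max(0, 5 - 8) = 0
Day 9: max(0, 6 - 8) = 0
Total ADD = 3

3


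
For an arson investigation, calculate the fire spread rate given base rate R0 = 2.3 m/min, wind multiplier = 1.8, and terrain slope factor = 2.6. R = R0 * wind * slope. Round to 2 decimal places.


Fire spread rate calculation:
R = R0 * wind_factor * slope_factor
= 2.3 * 1.8 * 2.6
= 4.14 * 2.6
= 10.76 m/min

10.76


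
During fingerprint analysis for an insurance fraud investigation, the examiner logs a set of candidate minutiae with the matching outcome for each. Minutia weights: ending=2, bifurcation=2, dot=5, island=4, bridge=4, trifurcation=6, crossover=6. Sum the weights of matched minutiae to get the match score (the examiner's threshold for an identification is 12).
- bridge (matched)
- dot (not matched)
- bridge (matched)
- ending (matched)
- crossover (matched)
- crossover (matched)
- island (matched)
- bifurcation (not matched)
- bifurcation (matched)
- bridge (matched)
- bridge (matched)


Weighted minutiae match score:
  bridge: matched, +4 (running total 4)
  dot: not matched, +0
  bridge: matched, +4 (running total 8)
  ending: matched, +2 (running total 10)
  crossover: matched, +6 (running total 16)
  crossover: matched, +6 (running total 22)
  island: matched, +4 (running total 26)
  bifurcation: not matched, +0
  bifurcation: matched, +2 (running total 28)
  bridge: matched, +4 (running total 32)
  bridge: matched, +4 (running total 36)
Total score = 36
Threshold = 12; verdict = identification

36


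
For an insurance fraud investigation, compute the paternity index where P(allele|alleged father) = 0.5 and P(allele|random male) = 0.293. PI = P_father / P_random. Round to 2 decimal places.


Paternity Index calculation:
PI = P(allele|father) / P(allele|random)
PI = 0.5 / 0.293
PI = 1.71

1.71


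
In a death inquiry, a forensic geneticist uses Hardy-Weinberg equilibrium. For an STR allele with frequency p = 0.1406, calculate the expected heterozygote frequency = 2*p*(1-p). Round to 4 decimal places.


Hardy-Weinberg heterozygote frequency:
q = 1 - p = 1 - 0.1406 = 0.8594
2pq = 2 * 0.1406 * 0.8594 = 0.2417

0.2417


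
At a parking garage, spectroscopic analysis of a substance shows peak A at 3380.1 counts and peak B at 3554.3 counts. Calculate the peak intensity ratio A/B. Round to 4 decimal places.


Spectral peak ratio:
Peak A = 3380.1 counts
Peak B = 3554.3 counts
Ratio = 3380.1 / 3554.3 = 0.9510

0.9510


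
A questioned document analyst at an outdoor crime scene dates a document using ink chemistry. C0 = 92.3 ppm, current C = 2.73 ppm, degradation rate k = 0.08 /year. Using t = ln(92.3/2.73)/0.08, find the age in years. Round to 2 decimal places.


Document age estimation:
C0/C = 92.3 / 2.73 = 33.809524
ln(C0/C) = 3.520743
t = 3.520743 / 0.08 = 44.01 years

44.01


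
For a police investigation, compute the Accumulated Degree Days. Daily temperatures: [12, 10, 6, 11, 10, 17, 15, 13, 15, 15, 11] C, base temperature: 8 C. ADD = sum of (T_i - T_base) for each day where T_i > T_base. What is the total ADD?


Computing ADD day by day:
Day 1: max(0, 12 - 8) = 4
Day 2: max(0, 10 - 8) = 2
Day 3: max(0, 6 - 8) = 0
Day 4: max(0, 11 - 8) = 3
Day 5: max(0, 10 - 8) = 2
Day 6: max(0, 17 - 8) = 9
Day 7: max(0, 15 - 8) = 7
Day 8: max(0, 13 - 8) = 5
Day 9: max(0, 15 - 8) = 7
Day 10: max(0, 15 - 8) = 7
Day 11: max(0, 11 - 8) = 3
Total ADD = 49

49


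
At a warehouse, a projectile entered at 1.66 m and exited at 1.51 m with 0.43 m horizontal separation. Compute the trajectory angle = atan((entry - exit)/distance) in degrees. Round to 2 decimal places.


Bullet trajectory angle:
Height difference = 1.66 - 1.51 = 0.15 m
angle = atan(0.15 / 0.43)
angle = atan(0.348837)
angle = 19.23 degrees

19.23
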